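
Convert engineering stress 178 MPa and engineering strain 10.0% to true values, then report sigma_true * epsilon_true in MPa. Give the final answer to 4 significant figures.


sigma_true = sigma_eng * (1 + epsilon_eng)
sigma_true = 178 * (1 + 0.1) = 195.8 MPa
epsilon_true = ln(1 + epsilon_eng)
epsilon_true = ln(1 + 0.1) = 0.0953102
sigma_true * epsilon_true = 195.8 * 0.0953102 = 18.66 MPa


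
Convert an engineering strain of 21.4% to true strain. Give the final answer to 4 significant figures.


epsilon_true = ln(1 + epsilon_eng)
epsilon_true = ln(1 + 0.214)
epsilon_true = 0.1939


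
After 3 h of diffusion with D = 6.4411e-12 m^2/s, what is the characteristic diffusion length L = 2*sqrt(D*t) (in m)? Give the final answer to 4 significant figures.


t = 3 hr = 10800 s
Diffusion length = 2*sqrt(D*t)
= 2*sqrt(6.4411e-12 * 10800)
= 5.275e-04 m


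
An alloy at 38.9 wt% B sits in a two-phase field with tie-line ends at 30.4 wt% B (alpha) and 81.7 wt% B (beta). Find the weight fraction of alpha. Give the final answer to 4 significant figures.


f_alpha = (C_beta - C0) / (C_beta - C_alpha)
f_alpha = (81.7 - 38.9) / (81.7 - 30.4)
f_alpha = 0.8343


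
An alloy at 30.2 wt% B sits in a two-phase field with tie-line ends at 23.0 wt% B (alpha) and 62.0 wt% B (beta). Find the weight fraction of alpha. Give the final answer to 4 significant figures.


f_alpha = (C_beta - C0) / (C_beta - C_alpha)
f_alpha = (62.0 - 30.2) / (62.0 - 23.0)
f_alpha = 0.8154


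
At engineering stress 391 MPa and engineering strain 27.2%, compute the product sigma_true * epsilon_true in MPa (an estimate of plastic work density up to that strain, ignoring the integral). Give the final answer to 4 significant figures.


sigma_true = sigma_eng * (1 + epsilon_eng)
sigma_true = 391 * (1 + 0.272) = 497.352 MPa
epsilon_true = ln(1 + epsilon_eng)
epsilon_true = ln(1 + 0.272) = 0.24059
sigma_true * epsilon_true = 497.352 * 0.24059 = 119.7 MPa


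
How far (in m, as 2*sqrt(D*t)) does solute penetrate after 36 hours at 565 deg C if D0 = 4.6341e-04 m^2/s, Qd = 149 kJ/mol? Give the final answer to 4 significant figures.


Step 1: D = D0 * exp(-Qd/(R*T))
T = 838.15 K
D = 4.6341e-04 * exp(-149e3 / (8.314 * 838.15)) = 2.39745e-13 m^2/s
Step 2: L = 2*sqrt(D*t)
t = 36 h = 129600 s
L = 2*sqrt(2.39745e-13 * 129600) = 3.525e-04 m


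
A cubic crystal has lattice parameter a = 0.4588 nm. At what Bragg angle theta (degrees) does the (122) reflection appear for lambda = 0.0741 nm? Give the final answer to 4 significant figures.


d = a / sqrt(h^2+k^2+l^2)
d = 0.4588 / sqrt(9) = 0.152933 nm
lambda = 2*d*sin(theta)  =>  sin(theta) = lambda / (2*d)
sin(theta) = 0.0741 / (2 * 0.152933) = 0.242262
theta = 14.02 deg


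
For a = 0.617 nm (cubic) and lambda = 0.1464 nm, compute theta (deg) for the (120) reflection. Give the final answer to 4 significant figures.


d = a / sqrt(h^2+k^2+l^2)
d = 0.617 / sqrt(5) = 0.275931 nm
lambda = 2*d*sin(theta)  =>  sin(theta) = lambda / (2*d)
sin(theta) = 0.1464 / (2 * 0.275931) = 0.265284
theta = 15.38 deg


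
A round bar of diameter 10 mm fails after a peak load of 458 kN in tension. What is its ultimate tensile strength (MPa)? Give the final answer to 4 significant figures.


A0 = pi*(d/2)^2 = pi*(10/2)^2 = 78.5398 mm^2
UTS = F_max / A0 = 458*1000 / 78.5398
UTS = 5831 MPa


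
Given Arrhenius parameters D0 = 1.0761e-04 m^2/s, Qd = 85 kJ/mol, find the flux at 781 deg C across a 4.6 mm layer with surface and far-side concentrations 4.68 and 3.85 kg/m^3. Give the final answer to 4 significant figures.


Step 1: D = D0 * exp(-Qd/(R*T))
T = 781 + 273.15 = 1054.15 K
D = 1.0761e-04 * exp(-85e3 / (8.314 * 1054.15)) = 6.60433e-09 m^2/s
Step 2: J = D * (C1 - C2) / dx
J = 6.60433e-09 * (4.68 - 3.85) / 4.6e-03
J = 1.192e-06 kg/(m^2*s)


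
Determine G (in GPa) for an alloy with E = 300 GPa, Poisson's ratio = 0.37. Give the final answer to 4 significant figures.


G = E / (2*(1+nu))
G = 300 / (2*(1+0.37))
G = 109.5 GPa


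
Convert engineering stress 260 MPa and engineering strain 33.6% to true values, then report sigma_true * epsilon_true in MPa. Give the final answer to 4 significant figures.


sigma_true = sigma_eng * (1 + epsilon_eng)
sigma_true = 260 * (1 + 0.336) = 347.36 MPa
epsilon_true = ln(1 + epsilon_eng)
epsilon_true = ln(1 + 0.336) = 0.28968
sigma_true * epsilon_true = 347.36 * 0.28968 = 100.6 MPa


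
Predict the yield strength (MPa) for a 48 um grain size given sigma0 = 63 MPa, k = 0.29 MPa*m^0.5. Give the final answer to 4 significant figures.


sigma_y = sigma0 + k / sqrt(d)
d = 48 um = 4.8e-05 m
sigma_y = 63 + 0.29 / sqrt(4.8e-05)
sigma_y = 104.9 MPa


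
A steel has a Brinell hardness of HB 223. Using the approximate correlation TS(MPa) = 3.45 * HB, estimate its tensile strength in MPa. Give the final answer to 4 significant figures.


TS (MPa) = 3.45 * HB
TS = 3.45 * 223
TS = 769.4 MPa


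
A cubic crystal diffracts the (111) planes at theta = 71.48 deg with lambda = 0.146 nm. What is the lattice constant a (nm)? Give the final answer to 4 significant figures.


d = lambda / (2*sin(theta))
d = 0.146 / (2*sin(71.48 deg))
d = 0.0769869 nm
a = d * sqrt(h^2+k^2+l^2) = 0.0769869 * sqrt(3)
a = 0.1333 nm


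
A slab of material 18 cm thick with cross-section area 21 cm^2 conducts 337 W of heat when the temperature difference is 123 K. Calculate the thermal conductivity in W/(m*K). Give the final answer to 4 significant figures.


k = Q*L / (A*dT)
L = 0.18 m, A = 2.1e-03 m^2
k = 337 * 0.18 / (2.1e-03 * 123)
k = 234.8 W/(m*K)


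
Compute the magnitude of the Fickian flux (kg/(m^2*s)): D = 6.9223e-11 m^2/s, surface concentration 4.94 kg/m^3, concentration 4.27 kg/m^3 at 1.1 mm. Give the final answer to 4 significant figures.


J = -D * (dC/dx) = D * (C1 - C2) / dx
J = 6.9223e-11 * (4.94 - 4.27) / 1.1e-03
J = 4.216e-08 kg/(m^2*s)


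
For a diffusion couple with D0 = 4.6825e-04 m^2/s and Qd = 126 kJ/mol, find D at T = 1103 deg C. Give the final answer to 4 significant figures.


D = D0 * exp(-Qd / (R*T))
T = 1376.15 K
D = 4.6825e-04 * exp(-126e3 / (8.314 * 1376.15))
D = 7.722e-09 m^2/s


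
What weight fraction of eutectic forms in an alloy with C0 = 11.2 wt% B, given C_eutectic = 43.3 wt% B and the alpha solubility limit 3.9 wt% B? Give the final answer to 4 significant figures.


f_primary = (C_e - C0) / (C_e - C_alpha_max)
f_primary = (43.3 - 11.2) / (43.3 - 3.9)
f_primary = 0.814721
f_eutectic = 1 - 0.814721 = 0.1853


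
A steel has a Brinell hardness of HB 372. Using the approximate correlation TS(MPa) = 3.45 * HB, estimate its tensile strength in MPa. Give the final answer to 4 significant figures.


TS (MPa) = 3.45 * HB
TS = 3.45 * 372
TS = 1283 MPa


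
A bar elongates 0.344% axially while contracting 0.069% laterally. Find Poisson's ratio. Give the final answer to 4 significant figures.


nu = -epsilon_lat / epsilon_axial
Lateral strain is contraction (negative), so using magnitudes:
nu = 0.069 / 0.344
nu = 0.2006


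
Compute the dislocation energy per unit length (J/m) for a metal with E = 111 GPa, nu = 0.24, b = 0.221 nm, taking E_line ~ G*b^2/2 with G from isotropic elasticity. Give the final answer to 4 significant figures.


Step 1: G = E / (2*(1+nu))
G = 111 / (2*(1+0.24)) = 44.7581 GPa = 4.47581e+10 Pa
Step 2: E_line = G*b^2/2
b = 0.221 nm = 2.21e-10 m
E_line = 0.5 * 4.47581e+10 * (2.21e-10)^2 = 1.093e-09 J/m


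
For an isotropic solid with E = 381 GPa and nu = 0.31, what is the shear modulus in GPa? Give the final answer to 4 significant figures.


G = E / (2*(1+nu))
G = 381 / (2*(1+0.31))
G = 145.4 GPa


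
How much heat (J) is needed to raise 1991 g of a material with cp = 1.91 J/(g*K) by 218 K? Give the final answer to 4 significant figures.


Q = m * cp * dT
Q = 1991 * 1.91 * 218
Q = 829000 J


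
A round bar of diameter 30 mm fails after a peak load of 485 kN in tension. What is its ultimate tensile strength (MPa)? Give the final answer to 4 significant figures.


A0 = pi*(d/2)^2 = pi*(30/2)^2 = 706.858 mm^2
UTS = F_max / A0 = 485*1000 / 706.858
UTS = 686.1 MPa


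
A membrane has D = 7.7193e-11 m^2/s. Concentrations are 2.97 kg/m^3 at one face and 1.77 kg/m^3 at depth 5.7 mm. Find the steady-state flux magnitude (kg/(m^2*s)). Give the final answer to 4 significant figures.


J = -D * (dC/dx) = D * (C1 - C2) / dx
J = 7.7193e-11 * (2.97 - 1.77) / 5.7e-03
J = 1.625e-08 kg/(m^2*s)


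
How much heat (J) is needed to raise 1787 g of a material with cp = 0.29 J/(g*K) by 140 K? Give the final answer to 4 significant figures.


Q = m * cp * dT
Q = 1787 * 0.29 * 140
Q = 72550 J


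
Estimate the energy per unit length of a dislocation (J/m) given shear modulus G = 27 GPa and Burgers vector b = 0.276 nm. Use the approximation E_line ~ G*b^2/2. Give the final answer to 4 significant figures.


E = G*b^2/2
b = 0.276 nm = 2.76e-10 m
G = 27 GPa = 2.7e+10 Pa
E = 0.5 * 2.7e+10 * (2.76e-10)^2
E = 1.028e-09 J/m


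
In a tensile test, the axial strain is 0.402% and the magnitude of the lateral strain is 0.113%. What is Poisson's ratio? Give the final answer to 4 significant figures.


nu = -epsilon_lat / epsilon_axial
Lateral strain is contraction (negative), so using magnitudes:
nu = 0.113 / 0.402
nu = 0.2811


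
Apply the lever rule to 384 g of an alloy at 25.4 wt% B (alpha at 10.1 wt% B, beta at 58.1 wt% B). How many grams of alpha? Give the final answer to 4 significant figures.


f_alpha = (C_beta - C0) / (C_beta - C_alpha)
f_alpha = (58.1 - 25.4) / (58.1 - 10.1) = 0.68125
m_alpha = f_alpha * m_total = 0.68125 * 384 = 261.6 g


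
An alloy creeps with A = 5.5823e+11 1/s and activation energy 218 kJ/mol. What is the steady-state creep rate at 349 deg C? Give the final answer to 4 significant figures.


rate = A * exp(-Q / (R*T))
T = 349 + 273.15 = 622.15 K
rate = 5.5823e+11 * exp(-218e3 / (8.314 * 622.15))
rate = 2.775e-07 1/s


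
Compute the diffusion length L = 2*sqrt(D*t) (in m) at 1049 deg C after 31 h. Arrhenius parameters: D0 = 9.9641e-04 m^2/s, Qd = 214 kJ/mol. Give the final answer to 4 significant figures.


Step 1: D = D0 * exp(-Qd/(R*T))
T = 1322.15 K
D = 9.9641e-04 * exp(-214e3 / (8.314 * 1322.15)) = 3.49591e-12 m^2/s
Step 2: L = 2*sqrt(D*t)
t = 31 h = 111600 s
L = 2*sqrt(3.49591e-12 * 111600) = 1.249e-03 m


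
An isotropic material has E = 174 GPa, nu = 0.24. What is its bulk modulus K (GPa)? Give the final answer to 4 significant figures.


K = E / (3*(1-2*nu))
K = 174 / (3*(1-2*0.24))
K = 111.5 GPa


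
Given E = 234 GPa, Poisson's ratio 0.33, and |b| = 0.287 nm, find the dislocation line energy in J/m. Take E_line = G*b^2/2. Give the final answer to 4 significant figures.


Step 1: G = E / (2*(1+nu))
G = 234 / (2*(1+0.33)) = 87.9699 GPa = 8.79699e+10 Pa
Step 2: E_line = G*b^2/2
b = 0.287 nm = 2.87e-10 m
E_line = 0.5 * 8.79699e+10 * (2.87e-10)^2 = 3.623e-09 J/m


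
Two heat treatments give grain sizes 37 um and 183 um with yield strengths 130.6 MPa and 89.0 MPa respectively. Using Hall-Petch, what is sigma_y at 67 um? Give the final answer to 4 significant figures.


sigma_y = sigma0 + k / sqrt(d)
1/sqrt(d1) = 1/sqrt(3.7e-05) = 164.399;  1/sqrt(d2) = 73.9221
k = (sigma1 - sigma2) / (1/sqrt(d1) - 1/sqrt(d2)) = (130.6 - 89.0) / (164.399 - 73.9221) = 0.459786 MPa*m^0.5
sigma0 = sigma1 - k/sqrt(d1) = 130.6 - 0.459786*164.399 = 55.0116 MPa
sigma_y(d3) = 55.0116 + 0.459786 / sqrt(6.7e-05) = 111.2 MPa


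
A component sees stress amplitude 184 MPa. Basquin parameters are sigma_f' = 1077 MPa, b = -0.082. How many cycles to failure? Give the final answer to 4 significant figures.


sigma_a = sigma_f' * (2*Nf)^b
2*Nf = (sigma_a / sigma_f')^(1/b)
2*Nf = (184 / 1077)^(1/-0.082)
2*Nf = 2.28303e+09
Nf = 1.142e+09 cycles


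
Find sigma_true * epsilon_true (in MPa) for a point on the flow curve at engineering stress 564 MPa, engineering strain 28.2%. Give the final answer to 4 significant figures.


sigma_true = sigma_eng * (1 + epsilon_eng)
sigma_true = 564 * (1 + 0.282) = 723.048 MPa
epsilon_true = ln(1 + epsilon_eng)
epsilon_true = ln(1 + 0.282) = 0.248421
sigma_true * epsilon_true = 723.048 * 0.248421 = 179.6 MPa


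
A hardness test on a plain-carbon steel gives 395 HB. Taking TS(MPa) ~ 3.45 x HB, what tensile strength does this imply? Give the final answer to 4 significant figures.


TS (MPa) = 3.45 * HB
TS = 3.45 * 395
TS = 1363 MPa


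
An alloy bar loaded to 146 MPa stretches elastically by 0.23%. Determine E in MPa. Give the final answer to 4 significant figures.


E = sigma / epsilon
epsilon = 0.23% = 2.3e-03
E = 146 / 2.3e-03
E = 63480 MPa


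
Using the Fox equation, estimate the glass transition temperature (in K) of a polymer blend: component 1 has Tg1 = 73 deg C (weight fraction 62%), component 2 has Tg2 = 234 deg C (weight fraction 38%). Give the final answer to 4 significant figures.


1/Tg = w1/Tg1 + w2/Tg2 (in Kelvin)
Tg1 = 346.15 K, Tg2 = 507.15 K
1/Tg = 0.62/346.15 + 0.38/507.15
Tg = 393.6 K


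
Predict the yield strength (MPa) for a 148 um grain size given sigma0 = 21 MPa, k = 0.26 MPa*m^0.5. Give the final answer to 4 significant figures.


sigma_y = sigma0 + k / sqrt(d)
d = 148 um = 1.48e-04 m
sigma_y = 21 + 0.26 / sqrt(1.48e-04)
sigma_y = 42.37 MPa


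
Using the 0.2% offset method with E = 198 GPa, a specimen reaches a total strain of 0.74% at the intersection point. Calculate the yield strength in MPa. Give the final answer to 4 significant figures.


Offset strain = 0.002
Elastic strain at yield = total_strain - offset = 7.4e-03 - 0.002 = 5.4e-03
sigma_y = E * elastic_strain = 198000 * 5.4e-03
sigma_y = 1069 MPa


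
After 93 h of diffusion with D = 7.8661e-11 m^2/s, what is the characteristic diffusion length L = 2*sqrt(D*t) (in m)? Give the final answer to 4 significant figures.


t = 93 hr = 334800 s
Diffusion length = 2*sqrt(D*t)
= 2*sqrt(7.8661e-11 * 334800)
= 0.01026 m


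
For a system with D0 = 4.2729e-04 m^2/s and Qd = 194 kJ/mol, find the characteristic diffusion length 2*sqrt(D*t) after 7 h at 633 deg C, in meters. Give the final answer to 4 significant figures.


Step 1: D = D0 * exp(-Qd/(R*T))
T = 906.15 K
D = 4.2729e-04 * exp(-194e3 / (8.314 * 906.15)) = 2.80072e-15 m^2/s
Step 2: L = 2*sqrt(D*t)
t = 7 h = 25200 s
L = 2*sqrt(2.80072e-15 * 25200) = 1.68e-05 m


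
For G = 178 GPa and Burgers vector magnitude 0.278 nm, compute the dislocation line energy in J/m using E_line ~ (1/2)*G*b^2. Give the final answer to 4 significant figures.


E = G*b^2/2
b = 0.278 nm = 2.78e-10 m
G = 178 GPa = 1.78e+11 Pa
E = 0.5 * 1.78e+11 * (2.78e-10)^2
E = 6.878e-09 J/m


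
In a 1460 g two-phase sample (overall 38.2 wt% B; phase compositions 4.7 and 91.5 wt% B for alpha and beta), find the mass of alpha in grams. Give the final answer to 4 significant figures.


f_alpha = (C_beta - C0) / (C_beta - C_alpha)
f_alpha = (91.5 - 38.2) / (91.5 - 4.7) = 0.614055
m_alpha = f_alpha * m_total = 0.614055 * 1460 = 896.5 g


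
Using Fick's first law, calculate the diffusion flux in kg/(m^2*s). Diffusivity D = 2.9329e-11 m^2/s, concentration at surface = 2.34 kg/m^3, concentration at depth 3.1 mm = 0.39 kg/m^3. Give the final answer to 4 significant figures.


J = -D * (dC/dx) = D * (C1 - C2) / dx
J = 2.9329e-11 * (2.34 - 0.39) / 3.1e-03
J = 1.845e-08 kg/(m^2*s)


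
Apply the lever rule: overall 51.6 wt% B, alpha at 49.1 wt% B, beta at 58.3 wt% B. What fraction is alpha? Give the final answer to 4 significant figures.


f_alpha = (C_beta - C0) / (C_beta - C_alpha)
f_alpha = (58.3 - 51.6) / (58.3 - 49.1)
f_alpha = 0.7283


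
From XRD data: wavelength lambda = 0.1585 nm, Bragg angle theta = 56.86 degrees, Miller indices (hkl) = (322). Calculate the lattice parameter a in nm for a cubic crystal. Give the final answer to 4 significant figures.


d = lambda / (2*sin(theta))
d = 0.1585 / (2*sin(56.86 deg))
d = 0.0946453 nm
a = d * sqrt(h^2+k^2+l^2) = 0.0946453 * sqrt(17)
a = 0.3902 nm


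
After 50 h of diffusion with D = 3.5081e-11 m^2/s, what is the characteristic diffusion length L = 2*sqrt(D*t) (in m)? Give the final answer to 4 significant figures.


t = 50 hr = 180000 s
Diffusion length = 2*sqrt(D*t)
= 2*sqrt(3.5081e-11 * 180000)
= 5.026e-03 m


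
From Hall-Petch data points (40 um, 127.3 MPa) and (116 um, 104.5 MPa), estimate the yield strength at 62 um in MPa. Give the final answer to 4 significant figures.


sigma_y = sigma0 + k / sqrt(d)
1/sqrt(d1) = 1/sqrt(4e-05) = 158.114;  1/sqrt(d2) = 92.8477
k = (sigma1 - sigma2) / (1/sqrt(d1) - 1/sqrt(d2)) = (127.3 - 104.5) / (158.114 - 92.8477) = 0.349338 MPa*m^0.5
sigma0 = sigma1 - k/sqrt(d1) = 127.3 - 0.349338*158.114 = 72.0647 MPa
sigma_y(d3) = 72.0647 + 0.349338 / sqrt(6.2e-05) = 116.4 MPa


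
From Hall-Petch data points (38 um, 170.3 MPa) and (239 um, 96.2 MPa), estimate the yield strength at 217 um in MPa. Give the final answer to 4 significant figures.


sigma_y = sigma0 + k / sqrt(d)
1/sqrt(d1) = 1/sqrt(3.8e-05) = 162.221;  1/sqrt(d2) = 64.6846
k = (sigma1 - sigma2) / (1/sqrt(d1) - 1/sqrt(d2)) = (170.3 - 96.2) / (162.221 - 64.6846) = 0.759713 MPa*m^0.5
sigma0 = sigma1 - k/sqrt(d1) = 170.3 - 0.759713*162.221 = 47.0582 MPa
sigma_y(d3) = 47.0582 + 0.759713 / sqrt(2.17e-04) = 98.63 MPa


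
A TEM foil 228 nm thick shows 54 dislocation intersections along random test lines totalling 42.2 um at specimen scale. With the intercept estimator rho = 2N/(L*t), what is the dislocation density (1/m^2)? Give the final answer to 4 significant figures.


rho = 2N / (L * t)
L = 42.2 um = 4.22e-05 m, t = 228 nm = 2.28e-07 m
rho = 2 * 54 / (4.22e-05 * 2.28e-07)
rho = 1.122e+13 1/m^2


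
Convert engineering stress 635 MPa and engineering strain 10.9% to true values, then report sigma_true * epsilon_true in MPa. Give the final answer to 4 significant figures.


sigma_true = sigma_eng * (1 + epsilon_eng)
sigma_true = 635 * (1 + 0.109) = 704.215 MPa
epsilon_true = ln(1 + epsilon_eng)
epsilon_true = ln(1 + 0.109) = 0.103459
sigma_true * epsilon_true = 704.215 * 0.103459 = 72.86 MPa


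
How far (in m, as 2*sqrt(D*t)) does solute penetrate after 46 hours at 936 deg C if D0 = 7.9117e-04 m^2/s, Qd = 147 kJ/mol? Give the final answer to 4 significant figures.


Step 1: D = D0 * exp(-Qd/(R*T))
T = 1209.15 K
D = 7.9117e-04 * exp(-147e3 / (8.314 * 1209.15)) = 3.52954e-10 m^2/s
Step 2: L = 2*sqrt(D*t)
t = 46 h = 165600 s
L = 2*sqrt(3.52954e-10 * 165600) = 0.01529 m


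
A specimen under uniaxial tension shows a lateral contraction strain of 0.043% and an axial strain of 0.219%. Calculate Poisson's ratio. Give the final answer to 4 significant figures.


nu = -epsilon_lat / epsilon_axial
Lateral strain is contraction (negative), so using magnitudes:
nu = 0.043 / 0.219
nu = 0.1963


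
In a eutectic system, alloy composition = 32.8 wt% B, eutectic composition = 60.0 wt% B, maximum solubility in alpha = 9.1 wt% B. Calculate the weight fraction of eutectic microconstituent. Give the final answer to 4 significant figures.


f_primary = (C_e - C0) / (C_e - C_alpha_max)
f_primary = (60.0 - 32.8) / (60.0 - 9.1)
f_primary = 0.534381
f_eutectic = 1 - 0.534381 = 0.4656


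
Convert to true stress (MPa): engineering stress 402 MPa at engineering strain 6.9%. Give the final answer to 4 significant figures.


sigma_true = sigma_eng * (1 + epsilon_eng)
sigma_true = 402 * (1 + 0.069)
sigma_true = 429.7 MPa


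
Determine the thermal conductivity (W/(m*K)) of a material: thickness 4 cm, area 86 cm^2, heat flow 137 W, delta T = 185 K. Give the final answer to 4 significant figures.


k = Q*L / (A*dT)
L = 0.04 m, A = 8.6e-03 m^2
k = 137 * 0.04 / (8.6e-03 * 185)
k = 3.444 W/(m*K)


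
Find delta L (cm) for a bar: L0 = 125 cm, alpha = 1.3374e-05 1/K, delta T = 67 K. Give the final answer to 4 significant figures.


dL = L0 * alpha * dT
dL = 125 * 1.3374e-05 * 67
dL = 0.112 cm


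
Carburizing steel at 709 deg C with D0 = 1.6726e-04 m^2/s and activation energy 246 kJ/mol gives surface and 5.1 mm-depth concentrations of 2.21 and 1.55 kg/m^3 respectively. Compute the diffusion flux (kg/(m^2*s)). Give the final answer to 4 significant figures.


Step 1: D = D0 * exp(-Qd/(R*T))
T = 709 + 273.15 = 982.15 K
D = 1.6726e-04 * exp(-246e3 / (8.314 * 982.15)) = 1.37931e-17 m^2/s
Step 2: J = D * (C1 - C2) / dx
J = 1.37931e-17 * (2.21 - 1.55) / 5.1e-03
J = 1.785e-15 kg/(m^2*s)


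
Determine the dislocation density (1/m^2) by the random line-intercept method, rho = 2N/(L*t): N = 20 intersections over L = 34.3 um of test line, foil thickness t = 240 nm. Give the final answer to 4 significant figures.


rho = 2N / (L * t)
L = 34.3 um = 3.43e-05 m, t = 240 nm = 2.4e-07 m
rho = 2 * 20 / (3.43e-05 * 2.4e-07)
rho = 4.859e+12 1/m^2


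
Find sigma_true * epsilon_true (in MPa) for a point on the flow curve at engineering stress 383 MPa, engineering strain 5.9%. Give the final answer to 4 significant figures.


sigma_true = sigma_eng * (1 + epsilon_eng)
sigma_true = 383 * (1 + 0.059) = 405.597 MPa
epsilon_true = ln(1 + epsilon_eng)
epsilon_true = ln(1 + 0.059) = 0.0573251
sigma_true * epsilon_true = 405.597 * 0.0573251 = 23.25 MPa


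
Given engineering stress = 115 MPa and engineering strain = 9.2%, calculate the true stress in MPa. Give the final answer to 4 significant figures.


sigma_true = sigma_eng * (1 + epsilon_eng)
sigma_true = 115 * (1 + 0.092)
sigma_true = 125.6 MPa


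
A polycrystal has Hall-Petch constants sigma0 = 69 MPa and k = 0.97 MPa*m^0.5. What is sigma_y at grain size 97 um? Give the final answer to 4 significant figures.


sigma_y = sigma0 + k / sqrt(d)
d = 97 um = 9.7e-05 m
sigma_y = 69 + 0.97 / sqrt(9.7e-05)
sigma_y = 167.5 MPa


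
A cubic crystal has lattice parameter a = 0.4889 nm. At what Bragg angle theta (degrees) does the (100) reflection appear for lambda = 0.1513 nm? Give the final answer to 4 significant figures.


d = a / sqrt(h^2+k^2+l^2)
d = 0.4889 / sqrt(1) = 0.4889 nm
lambda = 2*d*sin(theta)  =>  sin(theta) = lambda / (2*d)
sin(theta) = 0.1513 / (2 * 0.4889) = 0.154735
theta = 8.901 deg


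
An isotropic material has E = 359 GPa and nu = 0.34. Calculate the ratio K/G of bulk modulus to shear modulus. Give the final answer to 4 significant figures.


G = E / (2*(1+nu))
G = 359 / (2*(1+0.34)) = 133.955 GPa
K = E / (3*(1-2*nu))
K = 359 / (3*(1-2*0.34)) = 373.958 GPa
K/G = 373.958 / 133.955 = 2.792


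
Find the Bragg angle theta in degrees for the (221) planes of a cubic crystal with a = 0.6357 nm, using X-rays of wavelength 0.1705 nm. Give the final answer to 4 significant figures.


d = a / sqrt(h^2+k^2+l^2)
d = 0.6357 / sqrt(9) = 0.2119 nm
lambda = 2*d*sin(theta)  =>  sin(theta) = lambda / (2*d)
sin(theta) = 0.1705 / (2 * 0.2119) = 0.402312
theta = 23.72 deg


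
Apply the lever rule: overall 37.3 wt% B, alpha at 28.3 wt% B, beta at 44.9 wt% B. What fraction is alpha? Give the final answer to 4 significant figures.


f_alpha = (C_beta - C0) / (C_beta - C_alpha)
f_alpha = (44.9 - 37.3) / (44.9 - 28.3)
f_alpha = 0.4578


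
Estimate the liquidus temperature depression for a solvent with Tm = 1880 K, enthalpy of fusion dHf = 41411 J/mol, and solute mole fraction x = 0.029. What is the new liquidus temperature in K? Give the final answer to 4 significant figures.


dT = R*Tm^2*x / dHf
dT = 8.314 * 1880^2 * 0.029 / 41411
dT = 20.5782 K
T_new = 1880 - 20.5782 = 1859 K


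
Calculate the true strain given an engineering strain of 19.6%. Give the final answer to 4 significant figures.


epsilon_true = ln(1 + epsilon_eng)
epsilon_true = ln(1 + 0.196)
epsilon_true = 0.179


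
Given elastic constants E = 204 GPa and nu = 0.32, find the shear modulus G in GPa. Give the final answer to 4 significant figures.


G = E / (2*(1+nu))
G = 204 / (2*(1+0.32))
G = 77.27 GPa


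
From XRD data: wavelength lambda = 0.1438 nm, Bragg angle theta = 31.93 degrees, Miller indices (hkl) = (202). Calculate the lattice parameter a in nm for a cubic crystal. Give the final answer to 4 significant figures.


d = lambda / (2*sin(theta))
d = 0.1438 / (2*sin(31.93 deg))
d = 0.135947 nm
a = d * sqrt(h^2+k^2+l^2) = 0.135947 * sqrt(8)
a = 0.3845 nm


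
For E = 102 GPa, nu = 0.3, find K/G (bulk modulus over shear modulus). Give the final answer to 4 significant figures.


G = E / (2*(1+nu))
G = 102 / (2*(1+0.3)) = 39.2308 GPa
K = E / (3*(1-2*nu))
K = 102 / (3*(1-2*0.3)) = 85 GPa
K/G = 85 / 39.2308 = 2.167


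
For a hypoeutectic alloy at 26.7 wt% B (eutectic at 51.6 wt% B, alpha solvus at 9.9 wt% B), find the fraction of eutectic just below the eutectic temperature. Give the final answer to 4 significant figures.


f_primary = (C_e - C0) / (C_e - C_alpha_max)
f_primary = (51.6 - 26.7) / (51.6 - 9.9)
f_primary = 0.597122
f_eutectic = 1 - 0.597122 = 0.4029


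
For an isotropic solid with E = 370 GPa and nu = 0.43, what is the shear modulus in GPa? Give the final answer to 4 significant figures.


G = E / (2*(1+nu))
G = 370 / (2*(1+0.43))
G = 129.4 GPa


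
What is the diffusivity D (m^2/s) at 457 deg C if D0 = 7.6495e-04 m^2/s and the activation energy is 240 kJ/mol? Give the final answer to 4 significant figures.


D = D0 * exp(-Qd / (R*T))
T = 730.15 K
D = 7.6495e-04 * exp(-240e3 / (8.314 * 730.15))
D = 5.17e-21 m^2/s


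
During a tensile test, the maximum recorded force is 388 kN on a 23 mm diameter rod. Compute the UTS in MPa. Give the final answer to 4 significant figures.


A0 = pi*(d/2)^2 = pi*(23/2)^2 = 415.476 mm^2
UTS = F_max / A0 = 388*1000 / 415.476
UTS = 933.9 MPa


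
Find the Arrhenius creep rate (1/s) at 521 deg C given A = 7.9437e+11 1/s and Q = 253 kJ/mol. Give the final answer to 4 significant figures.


rate = A * exp(-Q / (R*T))
T = 521 + 273.15 = 794.15 K
rate = 7.9437e+11 * exp(-253e3 / (8.314 * 794.15))
rate = 1.814e-05 1/s


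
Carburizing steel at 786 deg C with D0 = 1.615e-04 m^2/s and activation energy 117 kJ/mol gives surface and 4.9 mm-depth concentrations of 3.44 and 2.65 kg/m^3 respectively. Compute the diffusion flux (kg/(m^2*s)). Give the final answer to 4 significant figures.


Step 1: D = D0 * exp(-Qd/(R*T))
T = 786 + 273.15 = 1059.15 K
D = 1.615e-04 * exp(-117e3 / (8.314 * 1059.15)) = 2.74041e-10 m^2/s
Step 2: J = D * (C1 - C2) / dx
J = 2.74041e-10 * (3.44 - 2.65) / 4.9e-03
J = 4.418e-08 kg/(m^2*s)


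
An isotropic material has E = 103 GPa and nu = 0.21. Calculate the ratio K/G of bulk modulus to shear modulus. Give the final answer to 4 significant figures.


G = E / (2*(1+nu))
G = 103 / (2*(1+0.21)) = 42.562 GPa
K = E / (3*(1-2*nu))
K = 103 / (3*(1-2*0.21)) = 59.1954 GPa
K/G = 59.1954 / 42.562 = 1.391


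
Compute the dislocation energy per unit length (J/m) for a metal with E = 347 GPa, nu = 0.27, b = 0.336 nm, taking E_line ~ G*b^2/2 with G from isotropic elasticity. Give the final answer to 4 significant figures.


Step 1: G = E / (2*(1+nu))
G = 347 / (2*(1+0.27)) = 136.614 GPa = 1.36614e+11 Pa
Step 2: E_line = G*b^2/2
b = 0.336 nm = 3.36e-10 m
E_line = 0.5 * 1.36614e+11 * (3.36e-10)^2 = 7.712e-09 J/m


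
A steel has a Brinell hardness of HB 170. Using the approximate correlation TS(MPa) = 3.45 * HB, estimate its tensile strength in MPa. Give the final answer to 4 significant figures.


TS (MPa) = 3.45 * HB
TS = 3.45 * 170
TS = 586.5 MPa


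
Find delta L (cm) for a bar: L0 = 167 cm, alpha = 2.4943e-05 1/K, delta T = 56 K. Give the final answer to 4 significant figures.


dL = L0 * alpha * dT
dL = 167 * 2.4943e-05 * 56
dL = 0.2333 cm


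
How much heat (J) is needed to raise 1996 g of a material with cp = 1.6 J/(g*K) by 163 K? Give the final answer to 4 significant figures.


Q = m * cp * dT
Q = 1996 * 1.6 * 163
Q = 520600 J


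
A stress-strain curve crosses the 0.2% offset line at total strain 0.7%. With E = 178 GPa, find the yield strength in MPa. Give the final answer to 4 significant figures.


Offset strain = 0.002
Elastic strain at yield = total_strain - offset = 7e-03 - 0.002 = 5e-03
sigma_y = E * elastic_strain = 178000 * 5e-03
sigma_y = 890 MPa


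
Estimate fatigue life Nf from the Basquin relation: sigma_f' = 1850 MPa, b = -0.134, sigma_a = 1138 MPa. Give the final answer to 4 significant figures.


sigma_a = sigma_f' * (2*Nf)^b
2*Nf = (sigma_a / sigma_f')^(1/b)
2*Nf = (1138 / 1850)^(1/-0.134)
2*Nf = 37.5705
Nf = 18.79 cycles


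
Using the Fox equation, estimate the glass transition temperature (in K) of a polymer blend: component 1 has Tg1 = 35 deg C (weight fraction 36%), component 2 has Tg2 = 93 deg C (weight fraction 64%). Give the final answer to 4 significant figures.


1/Tg = w1/Tg1 + w2/Tg2 (in Kelvin)
Tg1 = 308.15 K, Tg2 = 366.15 K
1/Tg = 0.36/308.15 + 0.64/366.15
Tg = 342.9 K


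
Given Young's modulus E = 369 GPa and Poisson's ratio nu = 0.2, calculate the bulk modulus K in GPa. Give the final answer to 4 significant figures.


K = E / (3*(1-2*nu))
K = 369 / (3*(1-2*0.2))
K = 205 GPa


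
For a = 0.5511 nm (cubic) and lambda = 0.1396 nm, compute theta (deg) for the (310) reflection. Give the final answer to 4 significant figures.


d = a / sqrt(h^2+k^2+l^2)
d = 0.5511 / sqrt(10) = 0.174273 nm
lambda = 2*d*sin(theta)  =>  sin(theta) = lambda / (2*d)
sin(theta) = 0.1396 / (2 * 0.174273) = 0.400521
theta = 23.61 deg


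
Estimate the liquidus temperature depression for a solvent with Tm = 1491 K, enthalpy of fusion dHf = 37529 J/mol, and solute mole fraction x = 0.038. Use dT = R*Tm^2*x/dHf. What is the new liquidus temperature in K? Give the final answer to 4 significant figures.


dT = R*Tm^2*x / dHf
dT = 8.314 * 1491^2 * 0.038 / 37529
dT = 18.7147 K
T_new = 1491 - 18.7147 = 1472 K


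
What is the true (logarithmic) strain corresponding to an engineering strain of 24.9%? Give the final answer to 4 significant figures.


epsilon_true = ln(1 + epsilon_eng)
epsilon_true = ln(1 + 0.249)
epsilon_true = 0.2223


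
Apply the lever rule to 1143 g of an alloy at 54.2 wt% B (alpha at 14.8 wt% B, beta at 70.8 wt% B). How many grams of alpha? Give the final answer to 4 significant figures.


f_alpha = (C_beta - C0) / (C_beta - C_alpha)
f_alpha = (70.8 - 54.2) / (70.8 - 14.8) = 0.296429
m_alpha = f_alpha * m_total = 0.296429 * 1143 = 338.8 g


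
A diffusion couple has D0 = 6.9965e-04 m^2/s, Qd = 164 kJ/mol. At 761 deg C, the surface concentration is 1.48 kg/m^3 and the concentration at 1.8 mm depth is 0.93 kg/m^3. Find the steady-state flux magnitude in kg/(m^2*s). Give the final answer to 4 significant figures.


Step 1: D = D0 * exp(-Qd/(R*T))
T = 761 + 273.15 = 1034.15 K
D = 6.9965e-04 * exp(-164e3 / (8.314 * 1034.15)) = 3.63903e-12 m^2/s
Step 2: J = D * (C1 - C2) / dx
J = 3.63903e-12 * (1.48 - 0.93) / 1.8e-03
J = 1.112e-09 kg/(m^2*s)


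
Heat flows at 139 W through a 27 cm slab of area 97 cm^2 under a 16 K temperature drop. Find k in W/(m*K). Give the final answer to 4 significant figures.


k = Q*L / (A*dT)
L = 0.27 m, A = 9.7e-03 m^2
k = 139 * 0.27 / (9.7e-03 * 16)
k = 241.8 W/(m*K)


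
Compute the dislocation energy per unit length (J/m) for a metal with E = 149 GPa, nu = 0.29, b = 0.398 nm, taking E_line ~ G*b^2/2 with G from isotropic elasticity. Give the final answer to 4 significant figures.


Step 1: G = E / (2*(1+nu))
G = 149 / (2*(1+0.29)) = 57.7519 GPa = 5.77519e+10 Pa
Step 2: E_line = G*b^2/2
b = 0.398 nm = 3.98e-10 m
E_line = 0.5 * 5.77519e+10 * (3.98e-10)^2 = 4.574e-09 J/m


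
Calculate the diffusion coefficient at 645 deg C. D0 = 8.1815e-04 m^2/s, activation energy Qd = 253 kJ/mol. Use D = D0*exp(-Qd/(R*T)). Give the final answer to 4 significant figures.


D = D0 * exp(-Qd / (R*T))
T = 918.15 K
D = 8.1815e-04 * exp(-253e3 / (8.314 * 918.15))
D = 3.303e-18 m^2/s


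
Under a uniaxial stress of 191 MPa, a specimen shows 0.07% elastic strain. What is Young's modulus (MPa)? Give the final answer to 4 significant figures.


E = sigma / epsilon
epsilon = 0.07% = 7e-04
E = 191 / 7e-04
E = 272900 MPa


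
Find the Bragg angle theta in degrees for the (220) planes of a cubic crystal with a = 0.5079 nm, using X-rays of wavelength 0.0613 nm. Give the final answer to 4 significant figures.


d = a / sqrt(h^2+k^2+l^2)
d = 0.5079 / sqrt(8) = 0.17957 nm
lambda = 2*d*sin(theta)  =>  sin(theta) = lambda / (2*d)
sin(theta) = 0.0613 / (2 * 0.17957) = 0.170686
theta = 9.828 deg


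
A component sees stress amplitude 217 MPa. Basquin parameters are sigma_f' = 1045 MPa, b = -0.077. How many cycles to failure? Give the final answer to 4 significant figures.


sigma_a = sigma_f' * (2*Nf)^b
2*Nf = (sigma_a / sigma_f')^(1/b)
2*Nf = (217 / 1045)^(1/-0.077)
2*Nf = 7.33955e+08
Nf = 3.67e+08 cycles


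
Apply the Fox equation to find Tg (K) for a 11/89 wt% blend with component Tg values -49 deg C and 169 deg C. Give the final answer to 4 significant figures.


1/Tg = w1/Tg1 + w2/Tg2 (in Kelvin)
Tg1 = 224.15 K, Tg2 = 442.15 K
1/Tg = 0.11/224.15 + 0.89/442.15
Tg = 399.4 K


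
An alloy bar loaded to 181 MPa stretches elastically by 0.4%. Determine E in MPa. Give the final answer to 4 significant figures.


E = sigma / epsilon
epsilon = 0.4% = 4e-03
E = 181 / 4e-03
E = 45250 MPa


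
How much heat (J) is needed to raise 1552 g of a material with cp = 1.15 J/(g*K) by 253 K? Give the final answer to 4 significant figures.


Q = m * cp * dT
Q = 1552 * 1.15 * 253
Q = 451600 J


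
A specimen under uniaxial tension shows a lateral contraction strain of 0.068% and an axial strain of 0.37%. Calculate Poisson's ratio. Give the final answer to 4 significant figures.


nu = -epsilon_lat / epsilon_axial
Lateral strain is contraction (negative), so using magnitudes:
nu = 0.068 / 0.37
nu = 0.1838


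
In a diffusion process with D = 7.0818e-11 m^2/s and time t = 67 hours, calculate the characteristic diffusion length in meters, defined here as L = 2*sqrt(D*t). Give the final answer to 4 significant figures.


t = 67 hr = 241200 s
Diffusion length = 2*sqrt(D*t)
= 2*sqrt(7.0818e-11 * 241200)
= 8.266e-03 m


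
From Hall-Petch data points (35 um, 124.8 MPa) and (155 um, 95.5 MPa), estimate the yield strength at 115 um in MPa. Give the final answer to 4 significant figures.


sigma_y = sigma0 + k / sqrt(d)
1/sqrt(d1) = 1/sqrt(3.5e-05) = 169.031;  1/sqrt(d2) = 80.3219
k = (sigma1 - sigma2) / (1/sqrt(d1) - 1/sqrt(d2)) = (124.8 - 95.5) / (169.031 - 80.3219) = 0.330294 MPa*m^0.5
sigma0 = sigma1 - k/sqrt(d1) = 124.8 - 0.330294*169.031 = 68.9702 MPa
sigma_y(d3) = 68.9702 + 0.330294 / sqrt(1.15e-04) = 99.77 MPa


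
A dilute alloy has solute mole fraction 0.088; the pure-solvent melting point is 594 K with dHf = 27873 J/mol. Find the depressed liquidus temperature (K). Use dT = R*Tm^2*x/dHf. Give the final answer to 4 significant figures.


dT = R*Tm^2*x / dHf
dT = 8.314 * 594^2 * 0.088 / 27873
dT = 9.26151 K
T_new = 594 - 9.26151 = 584.7 K


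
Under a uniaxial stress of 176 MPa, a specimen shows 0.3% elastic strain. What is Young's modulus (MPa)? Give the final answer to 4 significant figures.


E = sigma / epsilon
epsilon = 0.3% = 3e-03
E = 176 / 3e-03
E = 58670 MPa


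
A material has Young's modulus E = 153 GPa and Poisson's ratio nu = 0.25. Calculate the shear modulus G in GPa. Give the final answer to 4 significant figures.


G = E / (2*(1+nu))
G = 153 / (2*(1+0.25))
G = 61.2 GPa


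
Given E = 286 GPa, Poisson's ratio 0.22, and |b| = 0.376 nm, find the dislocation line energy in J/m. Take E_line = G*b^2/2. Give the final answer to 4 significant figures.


Step 1: G = E / (2*(1+nu))
G = 286 / (2*(1+0.22)) = 117.213 GPa = 1.17213e+11 Pa
Step 2: E_line = G*b^2/2
b = 0.376 nm = 3.76e-10 m
E_line = 0.5 * 1.17213e+11 * (3.76e-10)^2 = 8.286e-09 J/m


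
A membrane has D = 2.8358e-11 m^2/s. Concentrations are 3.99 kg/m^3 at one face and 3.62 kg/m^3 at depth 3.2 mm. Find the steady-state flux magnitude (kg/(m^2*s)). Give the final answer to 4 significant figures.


J = -D * (dC/dx) = D * (C1 - C2) / dx
J = 2.8358e-11 * (3.99 - 3.62) / 3.2e-03
J = 3.279e-09 kg/(m^2*s)


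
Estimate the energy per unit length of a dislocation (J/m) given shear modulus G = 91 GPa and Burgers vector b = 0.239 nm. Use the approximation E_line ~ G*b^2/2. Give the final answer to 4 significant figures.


E = G*b^2/2
b = 0.239 nm = 2.39e-10 m
G = 91 GPa = 9.1e+10 Pa
E = 0.5 * 9.1e+10 * (2.39e-10)^2
E = 2.599e-09 J/m


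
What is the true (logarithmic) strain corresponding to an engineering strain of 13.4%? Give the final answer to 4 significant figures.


epsilon_true = ln(1 + epsilon_eng)
epsilon_true = ln(1 + 0.134)
epsilon_true = 0.1258


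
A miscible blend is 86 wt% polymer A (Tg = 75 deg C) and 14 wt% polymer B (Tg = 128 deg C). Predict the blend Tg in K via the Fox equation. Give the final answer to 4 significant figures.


1/Tg = w1/Tg1 + w2/Tg2 (in Kelvin)
Tg1 = 348.15 K, Tg2 = 401.15 K
1/Tg = 0.86/348.15 + 0.14/401.15
Tg = 354.7 K


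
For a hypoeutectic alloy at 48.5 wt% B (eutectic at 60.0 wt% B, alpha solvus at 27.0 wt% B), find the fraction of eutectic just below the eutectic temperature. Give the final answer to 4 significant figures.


f_primary = (C_e - C0) / (C_e - C_alpha_max)
f_primary = (60.0 - 48.5) / (60.0 - 27.0)
f_primary = 0.348485
f_eutectic = 1 - 0.348485 = 0.6515


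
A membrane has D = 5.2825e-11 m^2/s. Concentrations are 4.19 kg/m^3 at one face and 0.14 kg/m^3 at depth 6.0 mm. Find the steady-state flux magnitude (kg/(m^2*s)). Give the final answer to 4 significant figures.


J = -D * (dC/dx) = D * (C1 - C2) / dx
J = 5.2825e-11 * (4.19 - 0.14) / 6e-03
J = 3.566e-08 kg/(m^2*s)


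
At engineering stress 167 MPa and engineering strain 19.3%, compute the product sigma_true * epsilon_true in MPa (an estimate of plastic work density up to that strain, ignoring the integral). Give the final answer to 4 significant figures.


sigma_true = sigma_eng * (1 + epsilon_eng)
sigma_true = 167 * (1 + 0.193) = 199.231 MPa
epsilon_true = ln(1 + epsilon_eng)
epsilon_true = ln(1 + 0.193) = 0.176471
sigma_true * epsilon_true = 199.231 * 0.176471 = 35.16 MPa


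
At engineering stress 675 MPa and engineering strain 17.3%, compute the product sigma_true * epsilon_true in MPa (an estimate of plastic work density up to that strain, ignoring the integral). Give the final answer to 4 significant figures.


sigma_true = sigma_eng * (1 + epsilon_eng)
sigma_true = 675 * (1 + 0.173) = 791.775 MPa
epsilon_true = ln(1 + epsilon_eng)
epsilon_true = ln(1 + 0.173) = 0.159565
sigma_true * epsilon_true = 791.775 * 0.159565 = 126.3 MPa


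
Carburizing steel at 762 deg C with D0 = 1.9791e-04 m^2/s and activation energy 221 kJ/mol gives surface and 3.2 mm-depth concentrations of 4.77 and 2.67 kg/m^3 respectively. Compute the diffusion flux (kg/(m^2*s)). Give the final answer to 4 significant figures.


Step 1: D = D0 * exp(-Qd/(R*T))
T = 762 + 273.15 = 1035.15 K
D = 1.9791e-04 * exp(-221e3 / (8.314 * 1035.15)) = 1.39379e-15 m^2/s
Step 2: J = D * (C1 - C2) / dx
J = 1.39379e-15 * (4.77 - 2.67) / 3.2e-03
J = 9.147e-13 kg/(m^2*s)


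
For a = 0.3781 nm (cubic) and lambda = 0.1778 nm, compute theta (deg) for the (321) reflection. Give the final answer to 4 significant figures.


d = a / sqrt(h^2+k^2+l^2)
d = 0.3781 / sqrt(14) = 0.101051 nm
lambda = 2*d*sin(theta)  =>  sin(theta) = lambda / (2*d)
sin(theta) = 0.1778 / (2 * 0.101051) = 0.87975
theta = 61.61 deg


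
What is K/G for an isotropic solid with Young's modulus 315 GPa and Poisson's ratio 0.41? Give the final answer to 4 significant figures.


G = E / (2*(1+nu))
G = 315 / (2*(1+0.41)) = 111.702 GPa
K = E / (3*(1-2*nu))
K = 315 / (3*(1-2*0.41)) = 583.333 GPa
K/G = 583.333 / 111.702 = 5.222


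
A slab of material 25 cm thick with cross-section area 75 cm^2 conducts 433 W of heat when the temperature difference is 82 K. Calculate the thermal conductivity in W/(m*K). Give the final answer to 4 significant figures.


k = Q*L / (A*dT)
L = 0.25 m, A = 7.5e-03 m^2
k = 433 * 0.25 / (7.5e-03 * 82)
k = 176 W/(m*K)
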